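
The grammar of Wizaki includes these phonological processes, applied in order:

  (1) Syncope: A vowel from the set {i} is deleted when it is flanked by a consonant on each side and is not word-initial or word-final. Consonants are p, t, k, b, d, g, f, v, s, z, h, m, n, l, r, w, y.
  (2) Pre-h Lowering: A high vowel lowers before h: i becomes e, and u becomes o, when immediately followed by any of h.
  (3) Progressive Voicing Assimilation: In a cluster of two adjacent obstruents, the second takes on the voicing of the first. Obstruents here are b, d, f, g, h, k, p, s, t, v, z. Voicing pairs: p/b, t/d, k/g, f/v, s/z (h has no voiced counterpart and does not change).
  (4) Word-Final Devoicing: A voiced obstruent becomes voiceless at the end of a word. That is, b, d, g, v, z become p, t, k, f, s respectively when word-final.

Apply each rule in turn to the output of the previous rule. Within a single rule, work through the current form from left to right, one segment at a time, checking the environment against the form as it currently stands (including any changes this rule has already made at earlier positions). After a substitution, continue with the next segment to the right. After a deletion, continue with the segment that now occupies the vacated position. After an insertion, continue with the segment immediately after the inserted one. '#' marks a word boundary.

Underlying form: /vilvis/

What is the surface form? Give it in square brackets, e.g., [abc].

(1) Syncope: [vilvis] → [vlvs]
(2) Pre-h Lowering: no change — [vlvs]
(3) Progressive Voicing Assimilation: [vlvs] → [vlvz]
(4) Word-Final Devoicing: [vlvz] → [vlvs]

[vlvs]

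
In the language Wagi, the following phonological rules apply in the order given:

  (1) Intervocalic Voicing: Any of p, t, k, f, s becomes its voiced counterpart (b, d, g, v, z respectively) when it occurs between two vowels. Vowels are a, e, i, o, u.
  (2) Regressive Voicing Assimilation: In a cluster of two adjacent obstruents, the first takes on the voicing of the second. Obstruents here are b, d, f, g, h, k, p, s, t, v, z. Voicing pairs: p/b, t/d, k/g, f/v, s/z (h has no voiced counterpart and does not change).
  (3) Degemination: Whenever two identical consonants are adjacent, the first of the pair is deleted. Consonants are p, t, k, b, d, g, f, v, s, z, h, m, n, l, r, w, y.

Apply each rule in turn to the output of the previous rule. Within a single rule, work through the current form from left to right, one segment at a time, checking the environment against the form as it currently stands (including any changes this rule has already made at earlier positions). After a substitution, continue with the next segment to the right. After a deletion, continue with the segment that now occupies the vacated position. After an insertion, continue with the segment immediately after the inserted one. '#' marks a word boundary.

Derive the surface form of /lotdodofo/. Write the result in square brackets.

(1) Intervocalic Voicing: [lotdodofo] → [lotdodovo]
(2) Regressive Voicing Assimilation: [lotdodovo] → [loddodovo]
(3) Degemination: [loddodovo] → [lododovo]

[lododovo]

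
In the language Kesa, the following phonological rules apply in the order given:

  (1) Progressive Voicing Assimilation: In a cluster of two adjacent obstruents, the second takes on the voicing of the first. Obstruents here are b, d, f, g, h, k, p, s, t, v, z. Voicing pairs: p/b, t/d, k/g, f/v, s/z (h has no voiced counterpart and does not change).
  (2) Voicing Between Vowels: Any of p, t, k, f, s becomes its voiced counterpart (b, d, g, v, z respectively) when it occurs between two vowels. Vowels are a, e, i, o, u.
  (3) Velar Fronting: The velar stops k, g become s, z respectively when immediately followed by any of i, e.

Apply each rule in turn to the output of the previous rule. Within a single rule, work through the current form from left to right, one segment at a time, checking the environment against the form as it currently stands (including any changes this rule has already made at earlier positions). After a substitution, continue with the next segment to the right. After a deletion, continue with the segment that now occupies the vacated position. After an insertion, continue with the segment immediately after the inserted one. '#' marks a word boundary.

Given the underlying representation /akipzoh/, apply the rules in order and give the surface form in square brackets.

(1) Progressive Voicing Assimilation: [akipzoh] → [akipsoh]
(2) Voicing Between Vowels: [akipsoh] → [agipsoh]
(3) Velar Fronting: [agipsoh] → [azipsoh]

[azipsoh]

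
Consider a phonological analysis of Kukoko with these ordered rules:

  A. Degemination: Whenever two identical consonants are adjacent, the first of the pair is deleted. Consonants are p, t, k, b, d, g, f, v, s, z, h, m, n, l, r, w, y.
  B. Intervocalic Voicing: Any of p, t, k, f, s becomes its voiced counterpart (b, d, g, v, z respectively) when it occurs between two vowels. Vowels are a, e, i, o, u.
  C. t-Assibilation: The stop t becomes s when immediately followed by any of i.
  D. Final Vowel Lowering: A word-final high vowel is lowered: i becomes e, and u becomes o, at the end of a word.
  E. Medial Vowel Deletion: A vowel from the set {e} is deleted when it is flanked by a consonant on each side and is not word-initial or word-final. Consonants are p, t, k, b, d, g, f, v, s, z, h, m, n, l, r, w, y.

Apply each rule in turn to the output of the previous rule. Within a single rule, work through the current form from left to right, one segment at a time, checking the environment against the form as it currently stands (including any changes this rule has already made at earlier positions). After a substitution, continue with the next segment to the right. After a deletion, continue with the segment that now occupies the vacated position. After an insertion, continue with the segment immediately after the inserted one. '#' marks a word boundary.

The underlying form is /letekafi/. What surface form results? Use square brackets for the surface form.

[ldgave]

A Degemination: no change — [letekafi]
B Intervocalic Voicing: [letekafi] → [ledegavi]
C t-Assibilation: no change — [ledegavi]
D Final Vowel Lowering: [ledegavi] → [ledegave]
E Medial Vowel Deletion: [ledegave] → [ldgave]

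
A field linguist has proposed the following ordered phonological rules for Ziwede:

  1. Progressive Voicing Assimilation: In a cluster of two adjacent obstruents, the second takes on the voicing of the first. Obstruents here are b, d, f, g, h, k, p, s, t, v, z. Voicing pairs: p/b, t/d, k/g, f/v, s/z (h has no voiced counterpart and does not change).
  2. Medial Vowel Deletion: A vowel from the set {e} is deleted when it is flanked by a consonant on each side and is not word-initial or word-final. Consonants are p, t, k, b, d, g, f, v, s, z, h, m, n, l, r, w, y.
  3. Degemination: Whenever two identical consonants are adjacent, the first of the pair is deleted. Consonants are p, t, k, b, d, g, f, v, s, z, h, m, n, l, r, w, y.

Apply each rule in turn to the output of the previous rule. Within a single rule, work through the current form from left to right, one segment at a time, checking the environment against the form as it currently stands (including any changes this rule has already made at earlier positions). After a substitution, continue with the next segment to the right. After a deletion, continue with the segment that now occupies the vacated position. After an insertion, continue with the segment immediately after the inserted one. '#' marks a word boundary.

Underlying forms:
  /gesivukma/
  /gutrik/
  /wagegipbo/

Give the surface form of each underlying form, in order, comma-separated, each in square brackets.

[gsivukma], [gutrik], [wagipo]

/gesivukma/:
  1 Progressive Voicing Assimilation: no change — [gesivukma]
  2 Medial Vowel Deletion: [gesivukma] → [gsivukma]
  3 Degemination: no change — [gsivukma]
/gutrik/:
  1 Progressive Voicing Assimilation: no change — [gutrik]
  2 Medial Vowel Deletion: no change — [gutrik]
  3 Degemination: no change — [gutrik]
/wagegipbo/:
  1 Progressive Voicing Assimilation: [wagegipbo] → [wagegippo]
  2 Medial Vowel Deletion: [wagegippo] → [waggippo]
  3 Degemination: [waggippo] → [wagipo]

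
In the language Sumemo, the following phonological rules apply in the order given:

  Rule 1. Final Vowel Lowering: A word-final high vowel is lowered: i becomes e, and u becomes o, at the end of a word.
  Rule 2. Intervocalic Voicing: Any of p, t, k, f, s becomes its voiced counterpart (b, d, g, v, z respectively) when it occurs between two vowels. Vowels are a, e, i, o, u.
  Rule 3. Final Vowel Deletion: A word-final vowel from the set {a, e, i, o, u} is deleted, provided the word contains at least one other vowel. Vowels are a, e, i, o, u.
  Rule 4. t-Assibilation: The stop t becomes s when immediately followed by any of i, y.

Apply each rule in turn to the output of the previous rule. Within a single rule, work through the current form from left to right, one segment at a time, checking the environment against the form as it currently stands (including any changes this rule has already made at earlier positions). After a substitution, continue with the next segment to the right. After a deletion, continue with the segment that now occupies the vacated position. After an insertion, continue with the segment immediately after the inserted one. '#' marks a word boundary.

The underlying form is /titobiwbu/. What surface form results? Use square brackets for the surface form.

Rule 1 Final Vowel Lowering: [titobiwbu] → [titobiwbo]
Rule 2 Intervocalic Voicing: [titobiwbo] → [tidobiwbo]
Rule 3 Final Vowel Deletion: [tidobiwbo] → [tidobiwb]
Rule 4 t-Assibilation: [tidobiwb] → [sidobiwb]

[sidobiwb]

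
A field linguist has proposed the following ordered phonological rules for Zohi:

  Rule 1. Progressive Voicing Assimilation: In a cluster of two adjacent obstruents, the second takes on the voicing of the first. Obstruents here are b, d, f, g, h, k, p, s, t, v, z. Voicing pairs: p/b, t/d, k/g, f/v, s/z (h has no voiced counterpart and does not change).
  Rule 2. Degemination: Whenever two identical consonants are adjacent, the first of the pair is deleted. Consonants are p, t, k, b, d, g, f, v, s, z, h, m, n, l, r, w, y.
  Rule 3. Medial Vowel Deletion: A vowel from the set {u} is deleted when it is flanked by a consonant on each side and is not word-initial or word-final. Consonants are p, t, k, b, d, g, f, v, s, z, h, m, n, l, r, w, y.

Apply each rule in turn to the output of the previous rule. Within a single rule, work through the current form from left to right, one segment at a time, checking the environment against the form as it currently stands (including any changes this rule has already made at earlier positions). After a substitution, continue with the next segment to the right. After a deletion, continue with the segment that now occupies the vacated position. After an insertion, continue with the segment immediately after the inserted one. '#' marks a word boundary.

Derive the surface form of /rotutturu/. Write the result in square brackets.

[rottru]

Rule 1 Progressive Voicing Assimilation: no change — [rotutturu]
Rule 2 Degemination: [rotutturu] → [rotuturu]
Rule 3 Medial Vowel Deletion: [rotuturu] → [rottru]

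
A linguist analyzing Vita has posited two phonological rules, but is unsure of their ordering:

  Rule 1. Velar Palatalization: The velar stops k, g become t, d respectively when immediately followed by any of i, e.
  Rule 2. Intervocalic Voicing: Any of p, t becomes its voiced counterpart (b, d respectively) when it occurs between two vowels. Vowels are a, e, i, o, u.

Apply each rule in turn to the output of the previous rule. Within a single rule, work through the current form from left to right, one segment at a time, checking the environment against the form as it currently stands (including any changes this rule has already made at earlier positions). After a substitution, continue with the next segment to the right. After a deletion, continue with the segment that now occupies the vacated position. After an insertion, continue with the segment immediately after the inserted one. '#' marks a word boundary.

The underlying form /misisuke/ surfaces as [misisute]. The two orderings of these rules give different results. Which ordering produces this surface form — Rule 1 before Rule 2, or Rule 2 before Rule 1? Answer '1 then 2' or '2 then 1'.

Order 1 then 2:
  1 Velar Palatalization: [misisuke] → [misisute]
  2 Intervocalic Voicing: [misisute] → [misisude]
  result: [misisude]
Order 2 then 1:
  2 Intervocalic Voicing: no change — [misisuke]
  1 Velar Palatalization: [misisuke] → [misisute]
  result: [misisute]

2 then 1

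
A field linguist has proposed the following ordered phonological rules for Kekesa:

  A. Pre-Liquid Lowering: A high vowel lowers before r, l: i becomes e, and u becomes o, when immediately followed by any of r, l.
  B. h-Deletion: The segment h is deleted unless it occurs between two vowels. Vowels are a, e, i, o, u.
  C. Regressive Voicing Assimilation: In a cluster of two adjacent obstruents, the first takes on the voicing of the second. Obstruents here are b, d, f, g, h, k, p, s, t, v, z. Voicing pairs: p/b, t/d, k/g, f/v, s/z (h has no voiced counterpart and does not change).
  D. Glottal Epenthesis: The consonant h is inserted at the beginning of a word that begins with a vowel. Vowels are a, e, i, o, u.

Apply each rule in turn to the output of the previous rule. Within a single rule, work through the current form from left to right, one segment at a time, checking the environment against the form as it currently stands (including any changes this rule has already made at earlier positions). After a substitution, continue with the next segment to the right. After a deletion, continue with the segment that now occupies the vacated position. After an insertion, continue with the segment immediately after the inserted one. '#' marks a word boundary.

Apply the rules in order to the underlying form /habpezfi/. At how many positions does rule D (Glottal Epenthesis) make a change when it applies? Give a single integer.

1

A Pre-Liquid Lowering: no change — [habpezfi]
B h-Deletion: [habpezfi] → [abpezfi]
C Regressive Voicing Assimilation: [abpezfi] → [appesfi]
D Glottal Epenthesis: [appesfi] → [happesfi]
Rule D changed 1 position(s).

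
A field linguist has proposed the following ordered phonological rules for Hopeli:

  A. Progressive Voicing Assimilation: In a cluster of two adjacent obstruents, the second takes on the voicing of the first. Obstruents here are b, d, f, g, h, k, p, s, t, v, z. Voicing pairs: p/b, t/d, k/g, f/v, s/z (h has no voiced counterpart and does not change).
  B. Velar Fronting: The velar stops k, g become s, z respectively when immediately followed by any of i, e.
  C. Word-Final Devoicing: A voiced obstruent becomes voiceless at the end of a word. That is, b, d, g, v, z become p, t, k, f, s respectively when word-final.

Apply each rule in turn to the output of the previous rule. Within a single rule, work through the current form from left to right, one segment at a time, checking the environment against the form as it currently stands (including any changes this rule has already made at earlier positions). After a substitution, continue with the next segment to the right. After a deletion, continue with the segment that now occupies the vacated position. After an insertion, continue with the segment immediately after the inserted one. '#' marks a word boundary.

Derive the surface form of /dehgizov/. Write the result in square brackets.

A Progressive Voicing Assimilation: [dehgizov] → [dehkizov]
B Velar Fronting: [dehkizov] → [dehsizov]
C Word-Final Devoicing: [dehsizov] → [dehsizof]

[dehsizof]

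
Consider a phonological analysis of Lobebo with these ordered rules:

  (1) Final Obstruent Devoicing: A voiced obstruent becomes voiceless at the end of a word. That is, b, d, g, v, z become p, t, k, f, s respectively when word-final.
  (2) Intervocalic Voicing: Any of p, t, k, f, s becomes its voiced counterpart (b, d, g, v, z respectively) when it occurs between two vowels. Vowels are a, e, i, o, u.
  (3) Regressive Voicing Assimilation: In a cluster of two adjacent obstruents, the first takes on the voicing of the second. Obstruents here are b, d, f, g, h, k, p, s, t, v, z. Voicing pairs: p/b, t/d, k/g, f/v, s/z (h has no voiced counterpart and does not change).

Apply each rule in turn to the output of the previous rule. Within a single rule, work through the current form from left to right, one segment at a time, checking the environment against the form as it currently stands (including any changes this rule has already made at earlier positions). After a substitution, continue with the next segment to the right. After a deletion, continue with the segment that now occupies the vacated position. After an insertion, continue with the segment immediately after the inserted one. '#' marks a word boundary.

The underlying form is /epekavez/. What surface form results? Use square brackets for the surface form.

[ebegaves]

(1) Final Obstruent Devoicing: [epekavez] → [epekaves]
(2) Intervocalic Voicing: [epekaves] → [ebegaves]
(3) Regressive Voicing Assimilation: no change — [ebegaves]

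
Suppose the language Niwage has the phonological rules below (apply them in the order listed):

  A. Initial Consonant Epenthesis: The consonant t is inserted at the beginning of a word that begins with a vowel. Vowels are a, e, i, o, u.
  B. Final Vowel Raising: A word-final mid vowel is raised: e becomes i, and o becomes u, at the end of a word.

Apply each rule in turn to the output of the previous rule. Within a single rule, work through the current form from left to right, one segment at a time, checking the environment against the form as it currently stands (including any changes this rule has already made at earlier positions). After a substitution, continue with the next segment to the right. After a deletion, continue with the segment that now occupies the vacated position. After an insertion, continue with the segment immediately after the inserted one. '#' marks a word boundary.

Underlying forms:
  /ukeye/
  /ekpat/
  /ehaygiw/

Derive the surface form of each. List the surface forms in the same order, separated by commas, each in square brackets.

/ukeye/:
  A Initial Consonant Epenthesis: [ukeye] → [tukeye]
  B Final Vowel Raising: [tukeye] → [tukeyi]
/ekpat/:
  A Initial Consonant Epenthesis: [ekpat] → [tekpat]
  B Final Vowel Raising: no change — [tekpat]
/ehaygiw/:
  A Initial Consonant Epenthesis: [ehaygiw] → [tehaygiw]
  B Final Vowel Raising: no change — [tehaygiw]

[tukeyi], [tekpat], [tehaygiw]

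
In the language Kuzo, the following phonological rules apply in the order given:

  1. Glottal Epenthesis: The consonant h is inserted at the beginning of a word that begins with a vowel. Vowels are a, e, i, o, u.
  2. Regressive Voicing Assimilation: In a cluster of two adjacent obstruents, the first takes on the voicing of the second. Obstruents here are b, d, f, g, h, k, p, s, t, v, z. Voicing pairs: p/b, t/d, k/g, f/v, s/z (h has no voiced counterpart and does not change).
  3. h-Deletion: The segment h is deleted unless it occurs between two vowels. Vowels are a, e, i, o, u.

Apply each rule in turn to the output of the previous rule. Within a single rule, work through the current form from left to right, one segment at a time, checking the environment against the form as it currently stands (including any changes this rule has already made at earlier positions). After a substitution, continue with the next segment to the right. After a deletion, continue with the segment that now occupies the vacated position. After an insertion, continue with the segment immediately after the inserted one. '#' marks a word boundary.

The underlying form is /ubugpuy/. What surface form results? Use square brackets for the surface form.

1 Glottal Epenthesis: [ubugpuy] → [hubugpuy]
2 Regressive Voicing Assimilation: [hubugpuy] → [hubukpuy]
3 h-Deletion: [hubukpuy] → [ubukpuy]

[ubukpuy]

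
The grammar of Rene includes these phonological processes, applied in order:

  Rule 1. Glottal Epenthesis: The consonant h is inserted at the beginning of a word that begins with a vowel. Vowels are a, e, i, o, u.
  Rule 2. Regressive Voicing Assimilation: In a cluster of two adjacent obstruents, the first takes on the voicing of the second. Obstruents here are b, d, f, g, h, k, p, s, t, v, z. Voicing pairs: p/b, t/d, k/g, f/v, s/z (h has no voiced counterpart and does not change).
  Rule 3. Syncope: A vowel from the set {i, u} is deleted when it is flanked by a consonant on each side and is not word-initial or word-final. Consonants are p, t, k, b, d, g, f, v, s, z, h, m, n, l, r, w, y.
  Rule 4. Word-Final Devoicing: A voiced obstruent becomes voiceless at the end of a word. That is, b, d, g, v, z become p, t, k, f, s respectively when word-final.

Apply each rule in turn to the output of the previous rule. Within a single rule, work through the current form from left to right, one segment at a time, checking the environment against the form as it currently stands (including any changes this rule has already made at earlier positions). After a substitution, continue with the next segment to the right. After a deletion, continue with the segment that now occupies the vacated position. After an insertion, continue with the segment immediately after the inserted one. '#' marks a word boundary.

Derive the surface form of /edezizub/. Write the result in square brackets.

Rule 1 Glottal Epenthesis: [edezizub] → [hedezizub]
Rule 2 Regressive Voicing Assimilation: no change — [hedezizub]
Rule 3 Syncope: [hedezizub] → [hedezzb]
Rule 4 Word-Final Devoicing: [hedezzb] → [hedezzp]

[hedezzp]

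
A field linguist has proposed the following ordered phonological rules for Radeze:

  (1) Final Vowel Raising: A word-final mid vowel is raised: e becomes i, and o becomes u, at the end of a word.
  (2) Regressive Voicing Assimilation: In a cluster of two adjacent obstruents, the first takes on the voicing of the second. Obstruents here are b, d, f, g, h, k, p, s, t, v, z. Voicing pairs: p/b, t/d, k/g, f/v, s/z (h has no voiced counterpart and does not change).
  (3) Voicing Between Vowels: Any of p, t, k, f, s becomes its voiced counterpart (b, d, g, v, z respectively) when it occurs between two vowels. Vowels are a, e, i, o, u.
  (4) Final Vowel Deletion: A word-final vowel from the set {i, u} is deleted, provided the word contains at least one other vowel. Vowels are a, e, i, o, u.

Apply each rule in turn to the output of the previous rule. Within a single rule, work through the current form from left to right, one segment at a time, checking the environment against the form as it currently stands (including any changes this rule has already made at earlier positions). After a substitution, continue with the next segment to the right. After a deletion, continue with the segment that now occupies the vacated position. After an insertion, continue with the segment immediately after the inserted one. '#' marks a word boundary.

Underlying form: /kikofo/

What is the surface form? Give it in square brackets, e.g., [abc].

[kigov]

(1) Final Vowel Raising: [kikofo] → [kikofu]
(2) Regressive Voicing Assimilation: no change — [kikofu]
(3) Voicing Between Vowels: [kikofu] → [kigovu]
(4) Final Vowel Deletion: [kigovu] → [kigov]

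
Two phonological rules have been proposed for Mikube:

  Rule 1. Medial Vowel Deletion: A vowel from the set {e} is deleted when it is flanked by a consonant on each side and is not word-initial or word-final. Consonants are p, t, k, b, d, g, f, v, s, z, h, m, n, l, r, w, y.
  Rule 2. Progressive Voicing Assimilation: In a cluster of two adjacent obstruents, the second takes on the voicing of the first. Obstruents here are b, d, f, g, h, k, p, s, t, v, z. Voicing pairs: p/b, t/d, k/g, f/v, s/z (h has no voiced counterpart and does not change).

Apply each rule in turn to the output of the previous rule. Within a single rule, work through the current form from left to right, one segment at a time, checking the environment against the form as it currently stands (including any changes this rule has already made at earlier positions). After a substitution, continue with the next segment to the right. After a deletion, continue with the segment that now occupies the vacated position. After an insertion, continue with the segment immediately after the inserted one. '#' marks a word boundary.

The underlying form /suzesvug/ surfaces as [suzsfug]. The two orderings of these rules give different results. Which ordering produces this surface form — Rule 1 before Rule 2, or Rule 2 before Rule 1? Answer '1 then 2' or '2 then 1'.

Order 1 then 2:
  1 Medial Vowel Deletion: [suzesvug] → [suzsvug]
  2 Progressive Voicing Assimilation: [suzsvug] → [suzzvug]
  result: [suzzvug]
Order 2 then 1:
  2 Progressive Voicing Assimilation: [suzesvug] → [suzesfug]
  1 Medial Vowel Deletion: [suzesfug] → [suzsfug]
  result: [suzsfug]

2 then 1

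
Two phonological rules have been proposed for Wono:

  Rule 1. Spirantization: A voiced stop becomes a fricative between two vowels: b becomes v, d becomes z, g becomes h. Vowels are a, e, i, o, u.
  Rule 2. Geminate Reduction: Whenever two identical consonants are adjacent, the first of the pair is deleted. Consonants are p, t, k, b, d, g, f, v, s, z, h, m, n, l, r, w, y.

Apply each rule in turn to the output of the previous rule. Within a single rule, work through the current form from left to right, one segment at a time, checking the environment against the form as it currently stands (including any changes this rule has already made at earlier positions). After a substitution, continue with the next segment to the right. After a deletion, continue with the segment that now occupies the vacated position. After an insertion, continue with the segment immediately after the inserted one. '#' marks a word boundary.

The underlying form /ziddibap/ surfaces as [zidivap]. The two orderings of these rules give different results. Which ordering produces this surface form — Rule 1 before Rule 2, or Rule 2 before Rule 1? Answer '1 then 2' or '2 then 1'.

1 then 2

Order 1 then 2:
  1 Spirantization: [ziddibap] → [ziddivap]
  2 Geminate Reduction: [ziddivap] → [zidivap]
  result: [zidivap]
Order 2 then 1:
  2 Geminate Reduction: [ziddibap] → [zidibap]
  1 Spirantization: [zidibap] → [zizivap]
  result: [zizivap]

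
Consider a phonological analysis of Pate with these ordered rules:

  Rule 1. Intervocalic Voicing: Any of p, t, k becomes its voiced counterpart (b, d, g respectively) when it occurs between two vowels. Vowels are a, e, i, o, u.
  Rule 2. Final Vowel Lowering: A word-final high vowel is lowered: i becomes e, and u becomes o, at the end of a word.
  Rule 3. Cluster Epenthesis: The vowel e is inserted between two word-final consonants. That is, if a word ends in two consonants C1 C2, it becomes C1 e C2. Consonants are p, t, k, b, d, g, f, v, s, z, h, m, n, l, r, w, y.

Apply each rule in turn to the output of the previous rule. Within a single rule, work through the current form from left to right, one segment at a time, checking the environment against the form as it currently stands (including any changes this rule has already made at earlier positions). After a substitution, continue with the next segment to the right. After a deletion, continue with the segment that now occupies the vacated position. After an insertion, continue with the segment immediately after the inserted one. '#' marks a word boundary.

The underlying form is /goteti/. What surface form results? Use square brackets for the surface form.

Rule 1 Intervocalic Voicing: [goteti] → [godedi]
Rule 2 Final Vowel Lowering: [godedi] → [godede]
Rule 3 Cluster Epenthesis: no change — [godede]

[godede]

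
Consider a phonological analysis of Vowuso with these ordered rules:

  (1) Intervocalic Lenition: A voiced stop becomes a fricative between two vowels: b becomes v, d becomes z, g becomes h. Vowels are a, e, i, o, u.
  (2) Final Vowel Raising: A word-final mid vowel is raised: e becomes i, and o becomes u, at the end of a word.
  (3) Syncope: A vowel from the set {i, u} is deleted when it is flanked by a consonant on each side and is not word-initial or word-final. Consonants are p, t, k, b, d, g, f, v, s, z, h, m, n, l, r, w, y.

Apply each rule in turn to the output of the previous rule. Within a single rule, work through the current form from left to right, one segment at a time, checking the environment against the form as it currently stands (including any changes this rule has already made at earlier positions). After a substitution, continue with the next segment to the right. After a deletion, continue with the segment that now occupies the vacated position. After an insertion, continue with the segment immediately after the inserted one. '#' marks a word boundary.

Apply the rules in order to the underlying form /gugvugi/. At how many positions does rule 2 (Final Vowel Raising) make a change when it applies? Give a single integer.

(1) Intervocalic Lenition: [gugvugi] → [gugvuhi]
(2) Final Vowel Raising: no change — [gugvuhi]
(3) Syncope: [gugvuhi] → [ggvhi]
Rule 2 changed 0 position(s).

0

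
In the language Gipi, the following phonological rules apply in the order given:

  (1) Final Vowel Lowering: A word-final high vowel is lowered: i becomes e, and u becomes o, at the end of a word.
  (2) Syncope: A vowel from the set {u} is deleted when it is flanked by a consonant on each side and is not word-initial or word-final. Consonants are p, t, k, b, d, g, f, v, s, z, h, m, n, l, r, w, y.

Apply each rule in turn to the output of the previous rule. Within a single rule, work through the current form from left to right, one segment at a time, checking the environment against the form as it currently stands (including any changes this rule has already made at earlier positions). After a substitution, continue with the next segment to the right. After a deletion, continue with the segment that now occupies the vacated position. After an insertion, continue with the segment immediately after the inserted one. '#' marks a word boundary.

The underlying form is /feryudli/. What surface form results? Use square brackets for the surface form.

[ferydle]

(1) Final Vowel Lowering: [feryudli] → [feryudle]
(2) Syncope: [feryudle] → [ferydle]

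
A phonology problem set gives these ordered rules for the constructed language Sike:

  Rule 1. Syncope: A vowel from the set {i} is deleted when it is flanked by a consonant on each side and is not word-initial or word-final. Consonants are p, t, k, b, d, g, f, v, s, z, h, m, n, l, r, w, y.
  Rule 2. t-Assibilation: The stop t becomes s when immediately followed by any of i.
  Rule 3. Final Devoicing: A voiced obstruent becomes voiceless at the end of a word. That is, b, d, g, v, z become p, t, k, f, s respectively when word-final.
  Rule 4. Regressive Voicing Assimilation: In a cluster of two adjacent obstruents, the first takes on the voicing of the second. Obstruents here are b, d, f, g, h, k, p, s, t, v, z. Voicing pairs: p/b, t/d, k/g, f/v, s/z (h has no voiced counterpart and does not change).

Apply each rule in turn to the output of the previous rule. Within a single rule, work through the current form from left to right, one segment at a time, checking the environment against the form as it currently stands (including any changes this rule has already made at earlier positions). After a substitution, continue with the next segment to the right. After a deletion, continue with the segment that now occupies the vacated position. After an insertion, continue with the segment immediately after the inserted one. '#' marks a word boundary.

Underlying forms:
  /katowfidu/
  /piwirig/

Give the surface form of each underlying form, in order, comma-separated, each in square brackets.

/katowfidu/:
  Rule 1 Syncope: [katowfidu] → [katowfdu]
  Rule 2 t-Assibilation: no change — [katowfdu]
  Rule 3 Final Devoicing: no change — [katowfdu]
  Rule 4 Regressive Voicing Assimilation: [katowfdu] → [katowvdu]
/piwirig/:
  Rule 1 Syncope: [piwirig] → [pwrg]
  Rule 2 t-Assibilation: no change — [pwrg]
  Rule 3 Final Devoicing: [pwrg] → [pwrk]
  Rule 4 Regressive Voicing Assimilation: no change — [pwrk]

[katowvdu], [pwrk]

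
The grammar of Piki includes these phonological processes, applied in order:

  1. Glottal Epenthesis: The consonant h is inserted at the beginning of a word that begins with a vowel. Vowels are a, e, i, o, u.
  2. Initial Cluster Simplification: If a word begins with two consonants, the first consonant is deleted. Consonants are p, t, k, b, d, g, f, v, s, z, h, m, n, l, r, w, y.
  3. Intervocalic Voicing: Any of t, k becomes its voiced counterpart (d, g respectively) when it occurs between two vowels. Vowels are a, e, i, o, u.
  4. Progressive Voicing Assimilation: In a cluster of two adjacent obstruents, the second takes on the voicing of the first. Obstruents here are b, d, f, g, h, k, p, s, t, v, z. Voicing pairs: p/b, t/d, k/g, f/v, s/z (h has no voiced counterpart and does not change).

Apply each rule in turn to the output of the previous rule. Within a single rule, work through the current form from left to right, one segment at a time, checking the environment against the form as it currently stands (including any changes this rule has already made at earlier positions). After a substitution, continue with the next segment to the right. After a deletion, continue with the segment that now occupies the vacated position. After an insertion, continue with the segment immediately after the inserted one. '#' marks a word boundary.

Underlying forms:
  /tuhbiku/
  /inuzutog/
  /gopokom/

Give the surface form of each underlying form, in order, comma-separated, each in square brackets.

/tuhbiku/:
  1 Glottal Epenthesis: no change — [tuhbiku]
  2 Initial Cluster Simplification: no change — [tuhbiku]
  3 Intervocalic Voicing: [tuhbiku] → [tuhbigu]
  4 Progressive Voicing Assimilation: [tuhbigu] → [tuhpigu]
/inuzutog/:
  1 Glottal Epenthesis: [inuzutog] → [hinuzutog]
  2 Initial Cluster Simplification: no change — [hinuzutog]
  3 Intervocalic Voicing: [hinuzutog] → [hinuzudog]
  4 Progressive Voicing Assimilation: no change — [hinuzudog]
/gopokom/:
  1 Glottal Epenthesis: no change — [gopokom]
  2 Initial Cluster Simplification: no change — [gopokom]
  3 Intervocalic Voicing: [gopokom] → [gopogom]
  4 Progressive Voicing Assimilation: no change — [gopogom]

[tuhpigu], [hinuzudog], [gopogom]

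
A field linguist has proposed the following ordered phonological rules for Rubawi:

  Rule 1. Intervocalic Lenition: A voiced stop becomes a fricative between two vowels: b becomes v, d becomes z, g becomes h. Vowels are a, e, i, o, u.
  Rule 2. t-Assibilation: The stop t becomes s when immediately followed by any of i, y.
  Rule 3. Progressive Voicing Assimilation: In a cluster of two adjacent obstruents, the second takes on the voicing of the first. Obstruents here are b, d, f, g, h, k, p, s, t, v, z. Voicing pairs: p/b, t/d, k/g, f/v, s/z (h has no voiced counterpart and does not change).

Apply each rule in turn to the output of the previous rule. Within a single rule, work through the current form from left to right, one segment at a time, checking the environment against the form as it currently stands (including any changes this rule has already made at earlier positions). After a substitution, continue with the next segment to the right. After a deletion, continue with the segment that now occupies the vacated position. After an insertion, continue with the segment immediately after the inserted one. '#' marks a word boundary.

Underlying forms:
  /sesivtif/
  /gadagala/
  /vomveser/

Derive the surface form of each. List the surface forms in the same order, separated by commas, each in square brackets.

/sesivtif/:
  Rule 1 Intervocalic Lenition: no change — [sesivtif]
  Rule 2 t-Assibilation: [sesivtif] → [sesivsif]
  Rule 3 Progressive Voicing Assimilation: [sesivsif] → [sesivzif]
/gadagala/:
  Rule 1 Intervocalic Lenition: [gadagala] → [gazahala]
  Rule 2 t-Assibilation: no change — [gazahala]
  Rule 3 Progressive Voicing Assimilation: no change — [gazahala]
/vomveser/:
  Rule 1 Intervocalic Lenition: no change — [vomveser]
  Rule 2 t-Assibilation: no change — [vomveser]
  Rule 3 Progressive Voicing Assimilation: no change — [vomveser]

[sesivzif], [gazahala], [vomveser]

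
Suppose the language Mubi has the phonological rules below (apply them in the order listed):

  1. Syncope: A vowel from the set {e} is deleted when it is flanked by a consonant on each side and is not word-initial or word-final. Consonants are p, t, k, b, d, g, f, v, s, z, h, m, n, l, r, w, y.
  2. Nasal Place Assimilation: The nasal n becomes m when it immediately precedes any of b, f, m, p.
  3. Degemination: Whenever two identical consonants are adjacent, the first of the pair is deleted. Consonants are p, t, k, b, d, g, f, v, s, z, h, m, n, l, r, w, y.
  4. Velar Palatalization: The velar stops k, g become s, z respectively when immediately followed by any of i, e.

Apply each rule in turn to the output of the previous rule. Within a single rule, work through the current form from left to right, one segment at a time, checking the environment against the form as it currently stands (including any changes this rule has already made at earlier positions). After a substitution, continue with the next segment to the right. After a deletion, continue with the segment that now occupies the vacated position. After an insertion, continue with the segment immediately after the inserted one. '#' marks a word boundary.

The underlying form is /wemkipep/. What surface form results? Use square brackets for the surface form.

[wmsip]

1 Syncope: [wemkipep] → [wmkipp]
2 Nasal Place Assimilation: no change — [wmkipp]
3 Degemination: [wmkipp] → [wmkip]
4 Velar Palatalization: [wmkip] → [wmsip]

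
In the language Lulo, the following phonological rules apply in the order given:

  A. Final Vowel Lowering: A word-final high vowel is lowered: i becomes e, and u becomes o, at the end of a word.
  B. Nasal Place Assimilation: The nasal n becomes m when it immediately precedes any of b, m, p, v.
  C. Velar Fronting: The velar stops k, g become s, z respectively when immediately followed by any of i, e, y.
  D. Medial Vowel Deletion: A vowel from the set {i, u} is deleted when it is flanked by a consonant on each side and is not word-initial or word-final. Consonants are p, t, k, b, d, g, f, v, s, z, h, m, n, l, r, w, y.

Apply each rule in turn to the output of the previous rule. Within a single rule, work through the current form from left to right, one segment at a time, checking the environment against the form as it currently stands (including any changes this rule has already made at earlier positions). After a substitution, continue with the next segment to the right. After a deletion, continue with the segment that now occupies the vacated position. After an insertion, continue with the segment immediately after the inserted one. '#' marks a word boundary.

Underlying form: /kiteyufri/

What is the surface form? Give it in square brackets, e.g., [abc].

[steyfre]

A Final Vowel Lowering: [kiteyufri] → [kiteyufre]
B Nasal Place Assimilation: no change — [kiteyufre]
C Velar Fronting: [kiteyufre] → [siteyufre]
D Medial Vowel Deletion: [siteyufre] → [steyfre]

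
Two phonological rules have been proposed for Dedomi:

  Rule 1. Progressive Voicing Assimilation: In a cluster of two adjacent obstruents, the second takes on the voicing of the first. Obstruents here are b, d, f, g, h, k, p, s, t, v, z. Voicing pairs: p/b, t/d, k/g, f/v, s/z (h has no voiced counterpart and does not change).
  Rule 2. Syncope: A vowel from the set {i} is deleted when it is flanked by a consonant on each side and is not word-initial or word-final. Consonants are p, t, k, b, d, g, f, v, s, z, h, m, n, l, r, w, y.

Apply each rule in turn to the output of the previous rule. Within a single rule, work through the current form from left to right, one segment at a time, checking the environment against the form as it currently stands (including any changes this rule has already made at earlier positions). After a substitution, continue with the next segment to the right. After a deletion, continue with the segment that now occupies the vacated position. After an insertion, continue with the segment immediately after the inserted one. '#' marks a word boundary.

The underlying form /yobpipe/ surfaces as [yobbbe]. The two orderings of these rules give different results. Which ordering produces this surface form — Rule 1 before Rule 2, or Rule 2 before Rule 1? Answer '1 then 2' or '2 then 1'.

Order 1 then 2:
  1 Progressive Voicing Assimilation: [yobpipe] → [yobbipe]
  2 Syncope: [yobbipe] → [yobbpe]
  result: [yobbpe]
Order 2 then 1:
  2 Syncope: [yobpipe] → [yobppe]
  1 Progressive Voicing Assimilation: [yobppe] → [yobbbe]
  result: [yobbbe]

2 then 1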